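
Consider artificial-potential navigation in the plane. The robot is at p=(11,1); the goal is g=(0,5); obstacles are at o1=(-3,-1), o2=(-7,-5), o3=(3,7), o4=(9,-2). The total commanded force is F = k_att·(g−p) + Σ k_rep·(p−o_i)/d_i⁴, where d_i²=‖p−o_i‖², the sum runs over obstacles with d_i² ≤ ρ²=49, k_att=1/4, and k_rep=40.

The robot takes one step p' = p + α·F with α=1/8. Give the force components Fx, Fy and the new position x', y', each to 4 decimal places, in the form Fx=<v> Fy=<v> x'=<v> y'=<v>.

F_att = 1/4·(g−p) = 1/4·(-11,4) = (-2.7500,1.0000)
o1: d²=200 > ρ²=49 → inactive
o2: d²=360 > ρ²=49 → inactive
o3: d²=100 > ρ²=49 → inactive
o4: d²=13 ≤ ρ²=49; F_rep = 40·(2,3)/13² = (0.4734,0.7101)
F = F_att + ΣF_rep = (-2.2766,1.7101)
p' = p + 1/8·F = (10.7154,1.2138)

Fx=-2.2766 Fy=1.7101 x'=10.7154 y'=1.2138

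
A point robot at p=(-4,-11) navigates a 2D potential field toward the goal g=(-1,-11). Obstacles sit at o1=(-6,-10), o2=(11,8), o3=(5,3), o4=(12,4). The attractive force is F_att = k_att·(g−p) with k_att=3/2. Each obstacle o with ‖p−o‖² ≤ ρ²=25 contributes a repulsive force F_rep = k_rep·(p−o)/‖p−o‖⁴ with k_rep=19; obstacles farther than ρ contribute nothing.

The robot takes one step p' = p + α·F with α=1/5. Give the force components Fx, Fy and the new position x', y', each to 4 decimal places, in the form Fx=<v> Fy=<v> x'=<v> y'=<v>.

Fx=6.0200 Fy=-0.7600 x'=-2.7960 y'=-11.1520

F_att = 3/2·(g−p) = 3/2·(3,0) = (4.5000,0.0000)
o1: d²=5 ≤ ρ²=25; F_rep = 19·(2,-1)/5² = (1.5200,-0.7600)
o2: d²=586 > ρ²=25 → inactive
o3: d²=277 > ρ²=25 → inactive
o4: d²=481 > ρ²=25 → inactive
F = F_att + ΣF_rep = (6.0200,-0.7600)
p' = p + 1/5·F = (-2.7960,-11.1520)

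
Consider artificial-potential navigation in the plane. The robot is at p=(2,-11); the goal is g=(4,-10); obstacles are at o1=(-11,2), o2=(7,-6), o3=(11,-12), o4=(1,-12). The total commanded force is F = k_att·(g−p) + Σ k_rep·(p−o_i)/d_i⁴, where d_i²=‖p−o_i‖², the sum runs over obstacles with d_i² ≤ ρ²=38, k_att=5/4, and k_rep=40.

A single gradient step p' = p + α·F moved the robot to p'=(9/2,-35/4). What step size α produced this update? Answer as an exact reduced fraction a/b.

α = 1/5

F_att = 5/4·(g−p) = 5/4·(2,1) = (2.5000,1.2500)
o1: d²=338 > ρ²=38 → inactive
o2: d²=50 > ρ²=38 → inactive
o3: d²=82 > ρ²=38 → inactive
o4: d²=2 ≤ ρ²=38; F_rep = 40·(1,1)/2² = (10.0000,10.0000)
F = F_att + ΣF_rep = (12.5000,11.2500)
Δp = p'−p = (2.5000,2.2500); α = Δx/Fx = (5/2) / (25/2) = 1/5
check: Δy/Fy = (9/4) / (45/4) = 1/5 ✓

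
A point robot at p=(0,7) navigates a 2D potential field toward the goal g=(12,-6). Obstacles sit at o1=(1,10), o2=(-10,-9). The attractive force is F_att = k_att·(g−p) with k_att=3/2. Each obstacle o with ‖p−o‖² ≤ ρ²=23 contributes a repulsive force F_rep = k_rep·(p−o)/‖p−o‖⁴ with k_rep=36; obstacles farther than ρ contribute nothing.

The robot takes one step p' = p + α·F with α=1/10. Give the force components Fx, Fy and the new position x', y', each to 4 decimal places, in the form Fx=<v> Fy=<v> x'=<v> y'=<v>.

Fx=17.6400 Fy=-20.5800 x'=1.7640 y'=4.9420

F_att = 3/2·(g−p) = 3/2·(12,-13) = (18.0000,-19.5000)
o1: d²=10 ≤ ρ²=23; F_rep = 36·(-1,-3)/10² = (-0.3600,-1.0800)
o2: d²=356 > ρ²=23 → inactive
F = F_att + ΣF_rep = (17.6400,-20.5800)
p' = p + 1/10·F = (1.7640,4.9420)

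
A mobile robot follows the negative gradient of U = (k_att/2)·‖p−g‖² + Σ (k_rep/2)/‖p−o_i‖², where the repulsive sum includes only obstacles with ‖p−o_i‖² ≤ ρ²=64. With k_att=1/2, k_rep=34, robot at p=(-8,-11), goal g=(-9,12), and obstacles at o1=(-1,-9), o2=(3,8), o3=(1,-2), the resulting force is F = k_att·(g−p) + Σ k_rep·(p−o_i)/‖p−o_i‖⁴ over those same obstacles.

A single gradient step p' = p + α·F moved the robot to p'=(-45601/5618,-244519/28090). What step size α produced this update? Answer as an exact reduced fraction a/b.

α = 1/5

F_att = 1/2·(g−p) = 1/2·(-1,23) = (-0.5000,11.5000)
o1: d²=53 ≤ ρ²=64; F_rep = 34·(-7,-2)/53² = (-0.0847,-0.0242)
o2: d²=482 > ρ²=64 → inactive
o3: d²=162 > ρ²=64 → inactive
F = F_att + ΣF_rep = (-0.5847,11.4758)
Δp = p'−p = (-0.1169,2.2952); α = Δx/Fx = (-657/5618) / (-3285/5618) = 1/5
check: Δy/Fy = (64471/28090) / (64471/5618) = 1/5 ✓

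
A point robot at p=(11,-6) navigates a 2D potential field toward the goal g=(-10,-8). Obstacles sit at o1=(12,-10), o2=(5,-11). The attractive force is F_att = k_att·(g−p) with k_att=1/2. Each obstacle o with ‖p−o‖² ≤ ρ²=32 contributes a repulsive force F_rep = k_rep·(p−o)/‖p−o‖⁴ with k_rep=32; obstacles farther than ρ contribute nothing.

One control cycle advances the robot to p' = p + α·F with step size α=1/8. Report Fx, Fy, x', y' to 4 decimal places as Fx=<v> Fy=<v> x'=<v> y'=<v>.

Fx=-10.6107 Fy=-0.5571 x'=9.6737 y'=-6.0696

F_att = 1/2·(g−p) = 1/2·(-21,-2) = (-10.5000,-1.0000)
o1: d²=17 ≤ ρ²=32; F_rep = 32·(-1,4)/17² = (-0.1107,0.4429)
o2: d²=61 > ρ²=32 → inactive
F = F_att + ΣF_rep = (-10.6107,-0.5571)
p' = p + 1/8·F = (9.6737,-6.0696)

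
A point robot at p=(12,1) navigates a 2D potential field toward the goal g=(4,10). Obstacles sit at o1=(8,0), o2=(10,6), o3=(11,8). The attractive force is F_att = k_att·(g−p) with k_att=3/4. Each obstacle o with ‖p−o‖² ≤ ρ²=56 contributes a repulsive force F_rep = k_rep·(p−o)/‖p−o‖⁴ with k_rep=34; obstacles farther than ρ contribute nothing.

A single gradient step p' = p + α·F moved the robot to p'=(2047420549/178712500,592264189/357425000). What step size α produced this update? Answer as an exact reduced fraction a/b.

F_att = 3/4·(g−p) = 3/4·(-8,9) = (-6.0000,6.7500)
o1: d²=17 ≤ ρ²=56; F_rep = 34·(4,1)/17² = (0.4706,0.1176)
o2: d²=29 ≤ ρ²=56; F_rep = 34·(2,-5)/29² = (0.0809,-0.2021)
o3: d²=50 ≤ ρ²=56; F_rep = 34·(1,-7)/50² = (0.0136,-0.0952)
F = F_att + ΣF_rep = (-5.4350,6.5703)
Δp = p'−p = (-0.5435,0.6570); α = Δx/Fx = (-97129451/178712500) / (-97129451/17871250) = 1/10
check: Δy/Fy = (234839189/357425000) / (234839189/35742500) = 1/10 ✓

α = 1/10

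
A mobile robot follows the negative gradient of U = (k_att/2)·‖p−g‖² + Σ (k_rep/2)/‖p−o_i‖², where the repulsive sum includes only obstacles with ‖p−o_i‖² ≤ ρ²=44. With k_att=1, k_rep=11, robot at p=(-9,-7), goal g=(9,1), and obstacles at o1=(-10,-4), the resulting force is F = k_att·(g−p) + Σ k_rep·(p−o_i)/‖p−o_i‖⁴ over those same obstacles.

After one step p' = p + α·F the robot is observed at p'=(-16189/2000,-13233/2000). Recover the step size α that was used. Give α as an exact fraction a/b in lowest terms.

F_att = 1·(g−p) = 1·(18,8) = (18.0000,8.0000)
o1: d²=10 ≤ ρ²=44; F_rep = 11·(1,-3)/10² = (0.1100,-0.3300)
F = F_att + ΣF_rep = (18.1100,7.6700)
Δp = p'−p = (0.9055,0.3835); α = Δx/Fx = (1811/2000) / (1811/100) = 1/20
check: Δy/Fy = (767/2000) / (767/100) = 1/20 ✓

α = 1/20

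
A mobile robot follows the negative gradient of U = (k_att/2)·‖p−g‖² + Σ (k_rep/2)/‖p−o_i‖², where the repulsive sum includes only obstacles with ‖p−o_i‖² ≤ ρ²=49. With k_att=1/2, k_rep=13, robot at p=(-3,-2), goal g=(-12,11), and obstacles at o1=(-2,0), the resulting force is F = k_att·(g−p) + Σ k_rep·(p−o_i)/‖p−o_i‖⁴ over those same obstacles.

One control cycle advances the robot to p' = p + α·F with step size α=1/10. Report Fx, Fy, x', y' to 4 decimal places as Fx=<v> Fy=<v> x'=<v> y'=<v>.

F_att = 1/2·(g−p) = 1/2·(-9,13) = (-4.5000,6.5000)
o1: d²=5 ≤ ρ²=49; F_rep = 13·(-1,-2)/5² = (-0.5200,-1.0400)
F = F_att + ΣF_rep = (-5.0200,5.4600)
p' = p + 1/10·F = (-3.5020,-1.4540)

Fx=-5.0200 Fy=5.4600 x'=-3.5020 y'=-1.4540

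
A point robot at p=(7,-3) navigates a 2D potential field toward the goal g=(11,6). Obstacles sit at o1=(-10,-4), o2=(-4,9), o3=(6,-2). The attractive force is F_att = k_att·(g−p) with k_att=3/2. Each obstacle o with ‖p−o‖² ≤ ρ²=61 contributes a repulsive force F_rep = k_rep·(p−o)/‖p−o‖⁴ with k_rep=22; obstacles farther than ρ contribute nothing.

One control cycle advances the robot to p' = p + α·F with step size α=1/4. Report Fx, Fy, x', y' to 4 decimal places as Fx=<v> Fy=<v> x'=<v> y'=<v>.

F_att = 3/2·(g−p) = 3/2·(4,9) = (6.0000,13.5000)
o1: d²=290 > ρ²=61 → inactive
o2: d²=265 > ρ²=61 → inactive
o3: d²=2 ≤ ρ²=61; F_rep = 22·(1,-1)/2² = (5.5000,-5.5000)
F = F_att + ΣF_rep = (11.5000,8.0000)
p' = p + 1/4·F = (9.8750,-1.0000)

Fx=11.5000 Fy=8.0000 x'=9.8750 y'=-1.0000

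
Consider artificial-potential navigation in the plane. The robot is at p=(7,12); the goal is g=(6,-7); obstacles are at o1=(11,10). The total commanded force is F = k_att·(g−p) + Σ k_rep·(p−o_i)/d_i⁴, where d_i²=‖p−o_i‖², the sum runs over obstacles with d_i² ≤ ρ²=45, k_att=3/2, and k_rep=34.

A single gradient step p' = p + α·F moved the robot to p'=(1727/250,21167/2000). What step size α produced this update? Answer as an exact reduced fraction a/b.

F_att = 3/2·(g−p) = 3/2·(-1,-19) = (-1.5000,-28.5000)
o1: d²=20 ≤ ρ²=45; F_rep = 34·(-4,2)/20² = (-0.3400,0.1700)
F = F_att + ΣF_rep = (-1.8400,-28.3300)
Δp = p'−p = (-0.0920,-1.4165); α = Δx/Fx = (-23/250) / (-46/25) = 1/20
check: Δy/Fy = (-2833/2000) / (-2833/100) = 1/20 ✓

α = 1/20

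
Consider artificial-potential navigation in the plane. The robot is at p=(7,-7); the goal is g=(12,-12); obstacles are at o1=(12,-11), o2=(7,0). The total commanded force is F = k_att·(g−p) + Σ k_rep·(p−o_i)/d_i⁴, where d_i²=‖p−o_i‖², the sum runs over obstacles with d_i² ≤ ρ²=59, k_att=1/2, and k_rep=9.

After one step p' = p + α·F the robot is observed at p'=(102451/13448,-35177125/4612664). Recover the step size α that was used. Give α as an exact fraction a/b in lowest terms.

α = 1/4

F_att = 1/2·(g−p) = 1/2·(5,-5) = (2.5000,-2.5000)
o1: d²=41 ≤ ρ²=59; F_rep = 9·(-5,4)/41² = (-0.0268,0.0214)
o2: d²=49 ≤ ρ²=59; F_rep = 9·(0,-7)/49² = (0.0000,-0.0262)
F = F_att + ΣF_rep = (2.4732,-2.5048)
Δp = p'−p = (0.6183,-0.6262); α = Δx/Fx = (8315/13448) / (8315/3362) = 1/4
check: Δy/Fy = (-2888477/4612664) / (-2888477/1153166) = 1/4 ✓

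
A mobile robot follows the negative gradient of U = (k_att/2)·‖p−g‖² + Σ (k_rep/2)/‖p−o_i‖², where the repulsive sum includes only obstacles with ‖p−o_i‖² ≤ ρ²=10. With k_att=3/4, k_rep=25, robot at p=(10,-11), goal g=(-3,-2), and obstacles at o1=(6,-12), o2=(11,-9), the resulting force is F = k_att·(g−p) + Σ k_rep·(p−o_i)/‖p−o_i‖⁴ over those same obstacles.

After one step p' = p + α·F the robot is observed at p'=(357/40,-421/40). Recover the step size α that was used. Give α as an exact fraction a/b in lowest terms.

F_att = 3/4·(g−p) = 3/4·(-13,9) = (-9.7500,6.7500)
o1: d²=17 > ρ²=10 → inactive
o2: d²=5 ≤ ρ²=10; F_rep = 25·(-1,-2)/5² = (-1.0000,-2.0000)
F = F_att + ΣF_rep = (-10.7500,4.7500)
Δp = p'−p = (-1.0750,0.4750); α = Δx/Fx = (-43/40) / (-43/4) = 1/10
check: Δy/Fy = (19/40) / (19/4) = 1/10 ✓

α = 1/10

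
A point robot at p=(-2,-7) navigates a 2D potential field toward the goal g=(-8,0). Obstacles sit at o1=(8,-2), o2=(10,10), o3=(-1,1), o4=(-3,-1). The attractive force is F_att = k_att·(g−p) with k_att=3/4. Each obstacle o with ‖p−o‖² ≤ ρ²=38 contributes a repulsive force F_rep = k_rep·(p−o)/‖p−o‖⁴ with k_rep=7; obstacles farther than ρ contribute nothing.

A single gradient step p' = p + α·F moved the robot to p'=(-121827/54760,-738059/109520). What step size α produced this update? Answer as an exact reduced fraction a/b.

F_att = 3/4·(g−p) = 3/4·(-6,7) = (-4.5000,5.2500)
o1: d²=125 > ρ²=38 → inactive
o2: d²=433 > ρ²=38 → inactive
o3: d²=65 > ρ²=38 → inactive
o4: d²=37 ≤ ρ²=38; F_rep = 7·(1,-6)/37² = (0.0051,-0.0307)
F = F_att + ΣF_rep = (-4.4949,5.2193)
Δp = p'−p = (-0.2247,0.2610); α = Δx/Fx = (-12307/54760) / (-12307/2738) = 1/20
check: Δy/Fy = (28581/109520) / (28581/5476) = 1/20 ✓

α = 1/20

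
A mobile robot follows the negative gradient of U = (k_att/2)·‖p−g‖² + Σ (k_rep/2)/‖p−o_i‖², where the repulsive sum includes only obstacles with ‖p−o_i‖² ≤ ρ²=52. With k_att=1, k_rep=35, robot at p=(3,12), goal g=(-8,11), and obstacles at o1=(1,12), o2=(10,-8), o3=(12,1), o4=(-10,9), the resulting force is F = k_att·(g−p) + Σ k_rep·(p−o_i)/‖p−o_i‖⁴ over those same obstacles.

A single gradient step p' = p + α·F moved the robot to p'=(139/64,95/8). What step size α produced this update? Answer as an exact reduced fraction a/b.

F_att = 1·(g−p) = 1·(-11,-1) = (-11.0000,-1.0000)
o1: d²=4 ≤ ρ²=52; F_rep = 35·(2,0)/4² = (4.3750,0.0000)
o2: d²=449 > ρ²=52 → inactive
o3: d²=202 > ρ²=52 → inactive
o4: d²=178 > ρ²=52 → inactive
F = F_att + ΣF_rep = (-6.6250,-1.0000)
Δp = p'−p = (-0.8281,-0.1250); α = Δx/Fx = (-53/64) / (-53/8) = 1/8
check: Δy/Fy = (-1/8) / (-1) = 1/8 ✓

α = 1/8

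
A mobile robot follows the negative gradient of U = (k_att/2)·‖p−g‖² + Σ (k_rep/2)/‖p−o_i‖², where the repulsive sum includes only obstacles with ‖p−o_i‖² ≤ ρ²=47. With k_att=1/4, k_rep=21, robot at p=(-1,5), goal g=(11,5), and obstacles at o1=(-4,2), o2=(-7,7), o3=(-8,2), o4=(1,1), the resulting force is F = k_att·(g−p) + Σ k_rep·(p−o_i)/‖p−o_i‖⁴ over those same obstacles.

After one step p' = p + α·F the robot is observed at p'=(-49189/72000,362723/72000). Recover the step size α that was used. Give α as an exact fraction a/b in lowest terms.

F_att = 1/4·(g−p) = 1/4·(12,0) = (3.0000,0.0000)
o1: d²=18 ≤ ρ²=47; F_rep = 21·(3,3)/18² = (0.1944,0.1944)
o2: d²=40 ≤ ρ²=47; F_rep = 21·(6,-2)/40² = (0.0788,-0.0262)
o3: d²=58 > ρ²=47 → inactive
o4: d²=20 ≤ ρ²=47; F_rep = 21·(-2,4)/20² = (-0.1050,0.2100)
F = F_att + ΣF_rep = (3.1682,0.3782)
Δp = p'−p = (0.3168,0.0378); α = Δx/Fx = (22811/72000) / (22811/7200) = 1/10
check: Δy/Fy = (2723/72000) / (2723/7200) = 1/10 ✓

α = 1/10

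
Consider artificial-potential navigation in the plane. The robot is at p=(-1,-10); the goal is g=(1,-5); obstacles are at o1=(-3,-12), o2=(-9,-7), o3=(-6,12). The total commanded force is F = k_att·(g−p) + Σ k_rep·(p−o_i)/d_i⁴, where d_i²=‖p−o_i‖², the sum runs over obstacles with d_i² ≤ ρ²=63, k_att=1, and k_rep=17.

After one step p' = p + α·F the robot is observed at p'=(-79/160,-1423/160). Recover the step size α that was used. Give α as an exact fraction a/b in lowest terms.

α = 1/5

F_att = 1·(g−p) = 1·(2,5) = (2.0000,5.0000)
o1: d²=8 ≤ ρ²=63; F_rep = 17·(2,2)/8² = (0.5312,0.5312)
o2: d²=73 > ρ²=63 → inactive
o3: d²=509 > ρ²=63 → inactive
F = F_att + ΣF_rep = (2.5312,5.5312)
Δp = p'−p = (0.5062,1.1062); α = Δx/Fx = (81/160) / (81/32) = 1/5
check: Δy/Fy = (177/160) / (177/32) = 1/5 ✓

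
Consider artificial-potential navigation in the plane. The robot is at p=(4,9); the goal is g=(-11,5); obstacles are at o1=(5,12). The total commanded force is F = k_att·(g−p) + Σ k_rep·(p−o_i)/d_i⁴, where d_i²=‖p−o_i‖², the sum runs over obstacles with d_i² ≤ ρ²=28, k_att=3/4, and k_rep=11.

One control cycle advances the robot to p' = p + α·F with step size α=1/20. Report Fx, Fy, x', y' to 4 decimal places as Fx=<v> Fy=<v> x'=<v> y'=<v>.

Fx=-11.3600 Fy=-3.3300 x'=3.4320 y'=8.8335

F_att = 3/4·(g−p) = 3/4·(-15,-4) = (-11.2500,-3.0000)
o1: d²=10 ≤ ρ²=28; F_rep = 11·(-1,-3)/10² = (-0.1100,-0.3300)
F = F_att + ΣF_rep = (-11.3600,-3.3300)
p' = p + 1/20·F = (3.4320,8.8335)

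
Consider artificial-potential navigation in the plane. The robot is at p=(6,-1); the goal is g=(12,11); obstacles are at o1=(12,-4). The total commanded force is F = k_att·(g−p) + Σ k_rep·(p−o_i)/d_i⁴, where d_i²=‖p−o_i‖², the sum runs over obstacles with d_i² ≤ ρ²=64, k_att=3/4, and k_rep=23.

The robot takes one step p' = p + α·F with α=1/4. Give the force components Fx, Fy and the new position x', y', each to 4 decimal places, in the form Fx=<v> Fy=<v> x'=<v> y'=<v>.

Fx=4.4319 Fy=9.0341 x'=7.1080 y'=1.2585

F_att = 3/4·(g−p) = 3/4·(6,12) = (4.5000,9.0000)
o1: d²=45 ≤ ρ²=64; F_rep = 23·(-6,3)/45² = (-0.0681,0.0341)
F = F_att + ΣF_rep = (4.4319,9.0341)
p' = p + 1/4·F = (7.1080,1.2585)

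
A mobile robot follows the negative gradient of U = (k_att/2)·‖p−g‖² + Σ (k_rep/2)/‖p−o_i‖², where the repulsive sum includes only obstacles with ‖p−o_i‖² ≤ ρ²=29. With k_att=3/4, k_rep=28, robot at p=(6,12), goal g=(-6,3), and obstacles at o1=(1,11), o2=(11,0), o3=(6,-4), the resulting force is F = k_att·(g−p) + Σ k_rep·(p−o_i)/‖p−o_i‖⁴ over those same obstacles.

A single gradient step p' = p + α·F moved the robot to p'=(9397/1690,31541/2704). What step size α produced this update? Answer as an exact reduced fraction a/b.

F_att = 3/4·(g−p) = 3/4·(-12,-9) = (-9.0000,-6.7500)
o1: d²=26 ≤ ρ²=29; F_rep = 28·(5,1)/26² = (0.2071,0.0414)
o2: d²=169 > ρ²=29 → inactive
o3: d²=256 > ρ²=29 → inactive
F = F_att + ΣF_rep = (-8.7929,-6.7086)
Δp = p'−p = (-0.4396,-0.3354); α = Δx/Fx = (-743/1690) / (-1486/169) = 1/20
check: Δy/Fy = (-907/2704) / (-4535/676) = 1/20 ✓

α = 1/20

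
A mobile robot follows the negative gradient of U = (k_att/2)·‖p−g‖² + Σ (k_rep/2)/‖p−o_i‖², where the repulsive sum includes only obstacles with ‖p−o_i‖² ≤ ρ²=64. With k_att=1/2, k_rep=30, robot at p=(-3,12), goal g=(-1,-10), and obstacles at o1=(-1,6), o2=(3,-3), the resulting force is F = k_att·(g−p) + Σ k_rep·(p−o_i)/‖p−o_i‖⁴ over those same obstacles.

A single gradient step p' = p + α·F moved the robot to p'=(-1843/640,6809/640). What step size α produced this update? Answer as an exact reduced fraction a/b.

F_att = 1/2·(g−p) = 1/2·(2,-22) = (1.0000,-11.0000)
o1: d²=40 ≤ ρ²=64; F_rep = 30·(-2,6)/40² = (-0.0375,0.1125)
o2: d²=261 > ρ²=64 → inactive
F = F_att + ΣF_rep = (0.9625,-10.8875)
Δp = p'−p = (0.1203,-1.3609); α = Δx/Fx = (77/640) / (77/80) = 1/8
check: Δy/Fy = (-871/640) / (-871/80) = 1/8 ✓

α = 1/8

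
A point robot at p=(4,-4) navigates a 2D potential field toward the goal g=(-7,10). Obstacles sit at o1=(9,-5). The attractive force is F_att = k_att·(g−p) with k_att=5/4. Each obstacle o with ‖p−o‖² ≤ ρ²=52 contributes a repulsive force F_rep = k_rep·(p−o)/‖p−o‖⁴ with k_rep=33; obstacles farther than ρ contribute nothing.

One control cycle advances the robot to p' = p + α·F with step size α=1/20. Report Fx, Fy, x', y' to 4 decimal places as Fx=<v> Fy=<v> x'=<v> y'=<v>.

F_att = 5/4·(g−p) = 5/4·(-11,14) = (-13.7500,17.5000)
o1: d²=26 ≤ ρ²=52; F_rep = 33·(-5,1)/26² = (-0.2441,0.0488)
F = F_att + ΣF_rep = (-13.9941,17.5488)
p' = p + 1/20·F = (3.3003,-3.1226)

Fx=-13.9941 Fy=17.5488 x'=3.3003 y'=-3.1226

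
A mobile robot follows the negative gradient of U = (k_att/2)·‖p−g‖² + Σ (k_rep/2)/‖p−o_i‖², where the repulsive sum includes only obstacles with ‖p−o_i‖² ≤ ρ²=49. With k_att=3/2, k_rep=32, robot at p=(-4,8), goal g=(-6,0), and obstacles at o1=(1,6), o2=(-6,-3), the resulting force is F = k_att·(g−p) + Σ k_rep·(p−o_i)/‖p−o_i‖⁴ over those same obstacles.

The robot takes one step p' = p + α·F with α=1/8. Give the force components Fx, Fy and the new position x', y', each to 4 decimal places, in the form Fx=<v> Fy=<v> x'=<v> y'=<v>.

Fx=-3.1902 Fy=-11.9239 x'=-4.3988 y'=6.5095

F_att = 3/2·(g−p) = 3/2·(-2,-8) = (-3.0000,-12.0000)
o1: d²=29 ≤ ρ²=49; F_rep = 32·(-5,2)/29² = (-0.1902,0.0761)
o2: d²=125 > ρ²=49 → inactive
F = F_att + ΣF_rep = (-3.1902,-11.9239)
p' = p + 1/8·F = (-4.3988,6.5095)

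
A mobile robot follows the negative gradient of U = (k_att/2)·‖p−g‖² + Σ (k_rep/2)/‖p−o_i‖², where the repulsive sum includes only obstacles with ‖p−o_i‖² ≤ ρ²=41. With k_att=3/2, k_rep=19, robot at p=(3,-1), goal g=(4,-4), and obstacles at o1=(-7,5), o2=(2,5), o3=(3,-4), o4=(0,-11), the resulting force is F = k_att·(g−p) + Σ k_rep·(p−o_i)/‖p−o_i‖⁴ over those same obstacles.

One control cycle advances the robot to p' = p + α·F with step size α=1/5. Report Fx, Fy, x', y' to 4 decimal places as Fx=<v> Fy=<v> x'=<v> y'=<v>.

Fx=1.5139 Fy=-3.8796 x'=3.3028 y'=-1.7759

F_att = 3/2·(g−p) = 3/2·(1,-3) = (1.5000,-4.5000)
o1: d²=136 > ρ²=41 → inactive
o2: d²=37 ≤ ρ²=41; F_rep = 19·(1,-6)/37² = (0.0139,-0.0833)
o3: d²=9 ≤ ρ²=41; F_rep = 19·(0,3)/9² = (0.0000,0.7037)
o4: d²=109 > ρ²=41 → inactive
F = F_att + ΣF_rep = (1.5139,-3.8796)
p' = p + 1/5·F = (3.3028,-1.7759)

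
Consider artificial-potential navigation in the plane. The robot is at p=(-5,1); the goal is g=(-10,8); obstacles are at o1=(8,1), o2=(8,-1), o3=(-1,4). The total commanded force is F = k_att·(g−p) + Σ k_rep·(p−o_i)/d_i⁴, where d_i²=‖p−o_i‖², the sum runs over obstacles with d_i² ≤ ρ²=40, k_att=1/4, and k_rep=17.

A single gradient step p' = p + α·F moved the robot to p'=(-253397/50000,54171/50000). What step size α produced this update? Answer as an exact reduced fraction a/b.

F_att = 1/4·(g−p) = 1/4·(-5,7) = (-1.2500,1.7500)
o1: d²=169 > ρ²=40 → inactive
o2: d²=173 > ρ²=40 → inactive
o3: d²=25 ≤ ρ²=40; F_rep = 17·(-4,-3)/25² = (-0.1088,-0.0816)
F = F_att + ΣF_rep = (-1.3588,1.6684)
Δp = p'−p = (-0.0679,0.0834); α = Δx/Fx = (-3397/50000) / (-3397/2500) = 1/20
check: Δy/Fy = (4171/50000) / (4171/2500) = 1/20 ✓

α = 1/20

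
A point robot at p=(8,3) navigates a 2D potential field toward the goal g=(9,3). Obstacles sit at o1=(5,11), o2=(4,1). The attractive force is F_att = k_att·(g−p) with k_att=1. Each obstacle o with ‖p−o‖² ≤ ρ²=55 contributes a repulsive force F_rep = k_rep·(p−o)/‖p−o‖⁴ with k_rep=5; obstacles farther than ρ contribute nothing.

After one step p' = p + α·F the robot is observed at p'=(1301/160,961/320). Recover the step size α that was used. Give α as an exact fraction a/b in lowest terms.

α = 1/8

F_att = 1·(g−p) = 1·(1,0) = (1.0000,0.0000)
o1: d²=73 > ρ²=55 → inactive
o2: d²=20 ≤ ρ²=55; F_rep = 5·(4,2)/20² = (0.0500,0.0250)
F = F_att + ΣF_rep = (1.0500,0.0250)
Δp = p'−p = (0.1313,0.0031); α = Δx/Fx = (21/160) / (21/20) = 1/8
check: Δy/Fy = (1/320) / (1/40) = 1/8 ✓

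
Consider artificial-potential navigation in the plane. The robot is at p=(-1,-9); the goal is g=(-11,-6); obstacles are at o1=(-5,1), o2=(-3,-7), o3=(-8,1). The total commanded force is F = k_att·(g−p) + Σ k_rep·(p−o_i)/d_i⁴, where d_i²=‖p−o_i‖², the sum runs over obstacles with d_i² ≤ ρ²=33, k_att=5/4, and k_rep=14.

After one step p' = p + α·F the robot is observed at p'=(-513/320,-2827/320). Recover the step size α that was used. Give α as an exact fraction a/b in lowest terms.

α = 1/20

F_att = 5/4·(g−p) = 5/4·(-10,3) = (-12.5000,3.7500)
o1: d²=116 > ρ²=33 → inactive
o2: d²=8 ≤ ρ²=33; F_rep = 14·(2,-2)/8² = (0.4375,-0.4375)
o3: d²=149 > ρ²=33 → inactive
F = F_att + ΣF_rep = (-12.0625,3.3125)
Δp = p'−p = (-0.6031,0.1656); α = Δx/Fx = (-193/320) / (-193/16) = 1/20
check: Δy/Fy = (53/320) / (53/16) = 1/20 ✓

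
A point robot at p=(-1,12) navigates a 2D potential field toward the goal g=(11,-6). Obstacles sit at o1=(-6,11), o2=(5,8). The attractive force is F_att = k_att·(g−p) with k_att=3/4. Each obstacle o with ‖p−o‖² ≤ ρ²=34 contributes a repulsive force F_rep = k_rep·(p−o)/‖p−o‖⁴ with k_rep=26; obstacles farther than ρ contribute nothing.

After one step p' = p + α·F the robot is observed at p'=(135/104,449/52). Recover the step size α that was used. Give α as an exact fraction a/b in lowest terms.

F_att = 3/4·(g−p) = 3/4·(12,-18) = (9.0000,-13.5000)
o1: d²=26 ≤ ρ²=34; F_rep = 26·(5,1)/26² = (0.1923,0.0385)
o2: d²=52 > ρ²=34 → inactive
F = F_att + ΣF_rep = (9.1923,-13.4615)
Δp = p'−p = (2.2981,-3.3654); α = Δx/Fx = (239/104) / (239/26) = 1/4
check: Δy/Fy = (-175/52) / (-175/13) = 1/4 ✓

α = 1/4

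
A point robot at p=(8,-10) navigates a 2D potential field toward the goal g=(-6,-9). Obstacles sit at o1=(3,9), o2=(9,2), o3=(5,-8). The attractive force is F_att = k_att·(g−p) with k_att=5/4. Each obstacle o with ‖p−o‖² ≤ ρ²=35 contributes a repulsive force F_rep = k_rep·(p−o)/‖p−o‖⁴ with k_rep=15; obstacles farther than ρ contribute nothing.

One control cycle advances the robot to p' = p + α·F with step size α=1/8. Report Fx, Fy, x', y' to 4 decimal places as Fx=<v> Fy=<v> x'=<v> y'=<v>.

Fx=-17.2337 Fy=1.0725 x'=5.8458 y'=-9.8659

F_att = 5/4·(g−p) = 5/4·(-14,1) = (-17.5000,1.2500)
o1: d²=386 > ρ²=35 → inactive
o2: d²=145 > ρ²=35 → inactive
o3: d²=13 ≤ ρ²=35; F_rep = 15·(3,-2)/13² = (0.2663,-0.1775)
F = F_att + ΣF_rep = (-17.2337,1.0725)
p' = p + 1/8·F = (5.8458,-9.8659)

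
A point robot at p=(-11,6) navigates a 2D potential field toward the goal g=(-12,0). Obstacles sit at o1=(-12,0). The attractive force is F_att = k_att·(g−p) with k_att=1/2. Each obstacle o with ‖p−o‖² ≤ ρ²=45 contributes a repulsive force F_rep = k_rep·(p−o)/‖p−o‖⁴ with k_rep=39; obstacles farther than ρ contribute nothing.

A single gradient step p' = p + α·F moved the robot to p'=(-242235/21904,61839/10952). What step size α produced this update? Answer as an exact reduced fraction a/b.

F_att = 1/2·(g−p) = 1/2·(-1,-6) = (-0.5000,-3.0000)
o1: d²=37 ≤ ρ²=45; F_rep = 39·(1,6)/37² = (0.0285,0.1709)
F = F_att + ΣF_rep = (-0.4715,-2.8291)
Δp = p'−p = (-0.0589,-0.3536); α = Δx/Fx = (-1291/21904) / (-1291/2738) = 1/8
check: Δy/Fy = (-3873/10952) / (-3873/1369) = 1/8 ✓

α = 1/8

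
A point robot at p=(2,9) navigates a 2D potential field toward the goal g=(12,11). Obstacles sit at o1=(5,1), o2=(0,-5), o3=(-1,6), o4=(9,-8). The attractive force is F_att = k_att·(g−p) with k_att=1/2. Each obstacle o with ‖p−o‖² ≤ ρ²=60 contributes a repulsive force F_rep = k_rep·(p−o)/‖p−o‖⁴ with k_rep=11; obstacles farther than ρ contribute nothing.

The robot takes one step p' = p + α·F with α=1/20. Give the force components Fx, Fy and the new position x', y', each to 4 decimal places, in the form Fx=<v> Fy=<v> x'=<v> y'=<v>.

Fx=5.1019 Fy=1.1019 x'=2.2551 y'=9.0551

F_att = 1/2·(g−p) = 1/2·(10,2) = (5.0000,1.0000)
o1: d²=73 > ρ²=60 → inactive
o2: d²=200 > ρ²=60 → inactive
o3: d²=18 ≤ ρ²=60; F_rep = 11·(3,3)/18² = (0.1019,0.1019)
o4: d²=338 > ρ²=60 → inactive
F = F_att + ΣF_rep = (5.1019,1.1019)
p' = p + 1/20·F = (2.2551,9.0551)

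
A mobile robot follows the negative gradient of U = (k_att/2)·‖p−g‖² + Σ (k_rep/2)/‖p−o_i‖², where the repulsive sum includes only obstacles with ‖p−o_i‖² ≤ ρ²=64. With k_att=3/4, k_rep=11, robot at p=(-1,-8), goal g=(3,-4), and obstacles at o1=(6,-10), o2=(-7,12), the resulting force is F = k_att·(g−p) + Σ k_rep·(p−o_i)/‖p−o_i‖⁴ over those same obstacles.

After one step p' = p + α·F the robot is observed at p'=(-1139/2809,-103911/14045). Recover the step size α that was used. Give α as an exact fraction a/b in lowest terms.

α = 1/5

F_att = 3/4·(g−p) = 3/4·(4,4) = (3.0000,3.0000)
o1: d²=53 ≤ ρ²=64; F_rep = 11·(-7,2)/53² = (-0.0274,0.0078)
o2: d²=436 > ρ²=64 → inactive
F = F_att + ΣF_rep = (2.9726,3.0078)
Δp = p'−p = (0.5945,0.6016); α = Δx/Fx = (1670/2809) / (8350/2809) = 1/5
check: Δy/Fy = (8449/14045) / (8449/2809) = 1/5 ✓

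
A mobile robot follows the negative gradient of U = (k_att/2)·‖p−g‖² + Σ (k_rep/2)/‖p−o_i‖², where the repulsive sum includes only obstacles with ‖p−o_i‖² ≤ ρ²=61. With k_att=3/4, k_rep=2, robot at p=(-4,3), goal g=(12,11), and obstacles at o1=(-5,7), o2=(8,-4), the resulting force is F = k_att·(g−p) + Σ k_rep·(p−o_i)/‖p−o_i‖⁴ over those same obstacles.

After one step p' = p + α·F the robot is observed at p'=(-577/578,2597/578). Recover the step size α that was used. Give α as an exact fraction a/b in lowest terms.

F_att = 3/4·(g−p) = 3/4·(16,8) = (12.0000,6.0000)
o1: d²=17 ≤ ρ²=61; F_rep = 2·(1,-4)/17² = (0.0069,-0.0277)
o2: d²=193 > ρ²=61 → inactive
F = F_att + ΣF_rep = (12.0069,5.9723)
Δp = p'−p = (3.0017,1.4931); α = Δx/Fx = (1735/578) / (3470/289) = 1/4
check: Δy/Fy = (863/578) / (1726/289) = 1/4 ✓

α = 1/4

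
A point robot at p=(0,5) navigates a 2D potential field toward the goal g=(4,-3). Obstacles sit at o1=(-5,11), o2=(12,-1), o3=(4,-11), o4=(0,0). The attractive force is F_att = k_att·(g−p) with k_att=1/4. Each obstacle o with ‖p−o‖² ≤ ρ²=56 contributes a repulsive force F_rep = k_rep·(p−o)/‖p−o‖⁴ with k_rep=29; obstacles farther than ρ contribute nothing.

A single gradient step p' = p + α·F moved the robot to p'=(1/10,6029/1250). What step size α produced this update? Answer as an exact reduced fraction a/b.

F_att = 1/4·(g−p) = 1/4·(4,-8) = (1.0000,-2.0000)
o1: d²=61 > ρ²=56 → inactive
o2: d²=180 > ρ²=56 → inactive
o3: d²=272 > ρ²=56 → inactive
o4: d²=25 ≤ ρ²=56; F_rep = 29·(0,5)/25² = (0.0000,0.2320)
F = F_att + ΣF_rep = (1.0000,-1.7680)
Δp = p'−p = (0.1000,-0.1768); α = Δx/Fx = (1/10) / (1) = 1/10
check: Δy/Fy = (-221/1250) / (-221/125) = 1/10 ✓

α = 1/10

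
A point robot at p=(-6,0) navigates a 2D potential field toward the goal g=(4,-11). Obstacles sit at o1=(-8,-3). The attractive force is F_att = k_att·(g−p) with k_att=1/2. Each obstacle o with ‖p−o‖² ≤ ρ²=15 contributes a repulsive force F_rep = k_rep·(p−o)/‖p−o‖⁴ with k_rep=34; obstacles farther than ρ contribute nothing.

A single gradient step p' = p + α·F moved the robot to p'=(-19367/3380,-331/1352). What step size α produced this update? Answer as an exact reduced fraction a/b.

α = 1/20

F_att = 1/2·(g−p) = 1/2·(10,-11) = (5.0000,-5.5000)
o1: d²=13 ≤ ρ²=15; F_rep = 34·(2,3)/13² = (0.4024,0.6036)
F = F_att + ΣF_rep = (5.4024,-4.8964)
Δp = p'−p = (0.2701,-0.2448); α = Δx/Fx = (913/3380) / (913/169) = 1/20
check: Δy/Fy = (-331/1352) / (-1655/338) = 1/20 ✓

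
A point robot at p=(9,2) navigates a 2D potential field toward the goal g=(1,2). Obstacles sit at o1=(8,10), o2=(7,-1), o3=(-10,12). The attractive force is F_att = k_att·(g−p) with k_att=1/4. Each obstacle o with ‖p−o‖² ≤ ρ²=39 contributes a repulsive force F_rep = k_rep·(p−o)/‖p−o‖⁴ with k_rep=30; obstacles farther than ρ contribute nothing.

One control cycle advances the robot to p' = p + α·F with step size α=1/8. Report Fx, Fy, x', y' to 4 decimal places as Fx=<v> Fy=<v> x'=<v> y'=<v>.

Fx=-1.6450 Fy=0.5325 x'=8.7944 y'=2.0666

F_att = 1/4·(g−p) = 1/4·(-8,0) = (-2.0000,0.0000)
o1: d²=65 > ρ²=39 → inactive
o2: d²=13 ≤ ρ²=39; F_rep = 30·(2,3)/13² = (0.3550,0.5325)
o3: d²=461 > ρ²=39 → inactive
F = F_att + ΣF_rep = (-1.6450,0.5325)
p' = p + 1/8·F = (8.7944,2.0666)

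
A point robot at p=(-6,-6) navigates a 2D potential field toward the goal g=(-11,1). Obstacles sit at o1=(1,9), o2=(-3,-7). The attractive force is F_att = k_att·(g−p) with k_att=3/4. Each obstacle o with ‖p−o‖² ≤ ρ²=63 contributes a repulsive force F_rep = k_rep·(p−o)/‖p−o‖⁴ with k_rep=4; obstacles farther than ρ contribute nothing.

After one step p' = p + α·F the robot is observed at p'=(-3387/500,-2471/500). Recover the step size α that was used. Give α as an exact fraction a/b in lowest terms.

α = 1/5

F_att = 3/4·(g−p) = 3/4·(-5,7) = (-3.7500,5.2500)
o1: d²=274 > ρ²=63 → inactive
o2: d²=10 ≤ ρ²=63; F_rep = 4·(-3,1)/10² = (-0.1200,0.0400)
F = F_att + ΣF_rep = (-3.8700,5.2900)
Δp = p'−p = (-0.7740,1.0580); α = Δx/Fx = (-387/500) / (-387/100) = 1/5
check: Δy/Fy = (529/500) / (529/100) = 1/5 ✓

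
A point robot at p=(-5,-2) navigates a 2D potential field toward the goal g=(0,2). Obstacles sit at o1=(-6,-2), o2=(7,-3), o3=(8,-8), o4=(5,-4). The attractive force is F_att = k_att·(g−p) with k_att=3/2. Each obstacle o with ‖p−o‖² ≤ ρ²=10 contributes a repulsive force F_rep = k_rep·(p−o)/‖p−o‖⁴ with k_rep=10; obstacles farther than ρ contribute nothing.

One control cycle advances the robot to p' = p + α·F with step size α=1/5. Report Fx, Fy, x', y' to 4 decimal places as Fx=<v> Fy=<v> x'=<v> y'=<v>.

F_att = 3/2·(g−p) = 3/2·(5,4) = (7.5000,6.0000)
o1: d²=1 ≤ ρ²=10; F_rep = 10·(1,0)/1² = (10.0000,0.0000)
o2: d²=145 > ρ²=10 → inactive
o3: d²=205 > ρ²=10 → inactive
o4: d²=104 > ρ²=10 → inactive
F = F_att + ΣF_rep = (17.5000,6.0000)
p' = p + 1/5·F = (-1.5000,-0.8000)

Fx=17.5000 Fy=6.0000 x'=-1.5000 y'=-0.8000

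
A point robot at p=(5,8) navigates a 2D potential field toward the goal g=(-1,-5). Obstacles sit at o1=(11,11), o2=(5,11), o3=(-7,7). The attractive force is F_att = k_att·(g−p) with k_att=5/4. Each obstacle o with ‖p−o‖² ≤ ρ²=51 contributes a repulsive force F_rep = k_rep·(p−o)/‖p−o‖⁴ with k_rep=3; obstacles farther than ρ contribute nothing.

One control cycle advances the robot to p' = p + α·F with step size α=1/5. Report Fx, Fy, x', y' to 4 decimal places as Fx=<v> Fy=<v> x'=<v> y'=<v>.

F_att = 5/4·(g−p) = 5/4·(-6,-13) = (-7.5000,-16.2500)
o1: d²=45 ≤ ρ²=51; F_rep = 3·(-6,-3)/45² = (-0.0089,-0.0044)
o2: d²=9 ≤ ρ²=51; F_rep = 3·(0,-3)/9² = (0.0000,-0.1111)
o3: d²=145 > ρ²=51 → inactive
F = F_att + ΣF_rep = (-7.5089,-16.3656)
p' = p + 1/5·F = (3.4982,4.7269)

Fx=-7.5089 Fy=-16.3656 x'=3.4982 y'=4.7269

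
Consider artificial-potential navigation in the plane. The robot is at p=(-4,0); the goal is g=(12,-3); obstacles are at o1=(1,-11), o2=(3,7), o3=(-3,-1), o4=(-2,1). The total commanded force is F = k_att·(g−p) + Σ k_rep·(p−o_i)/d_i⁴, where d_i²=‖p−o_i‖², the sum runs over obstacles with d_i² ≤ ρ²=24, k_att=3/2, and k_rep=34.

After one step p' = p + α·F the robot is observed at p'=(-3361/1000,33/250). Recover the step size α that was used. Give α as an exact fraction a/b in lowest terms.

α = 1/20

F_att = 3/2·(g−p) = 3/2·(16,-3) = (24.0000,-4.5000)
o1: d²=146 > ρ²=24 → inactive
o2: d²=98 > ρ²=24 → inactive
o3: d²=2 ≤ ρ²=24; F_rep = 34·(-1,1)/2² = (-8.5000,8.5000)
o4: d²=5 ≤ ρ²=24; F_rep = 34·(-2,-1)/5² = (-2.7200,-1.3600)
F = F_att + ΣF_rep = (12.7800,2.6400)
Δp = p'−p = (0.6390,0.1320); α = Δx/Fx = (639/1000) / (639/50) = 1/20
check: Δy/Fy = (33/250) / (66/25) = 1/20 ✓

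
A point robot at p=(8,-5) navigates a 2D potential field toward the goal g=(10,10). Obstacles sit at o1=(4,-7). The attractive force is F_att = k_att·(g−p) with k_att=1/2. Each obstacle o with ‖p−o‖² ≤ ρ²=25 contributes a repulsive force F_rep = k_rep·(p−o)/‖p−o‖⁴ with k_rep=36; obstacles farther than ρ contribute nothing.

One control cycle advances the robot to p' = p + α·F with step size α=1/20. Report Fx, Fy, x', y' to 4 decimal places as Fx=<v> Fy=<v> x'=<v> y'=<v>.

F_att = 1/2·(g−p) = 1/2·(2,15) = (1.0000,7.5000)
o1: d²=20 ≤ ρ²=25; F_rep = 36·(4,2)/20² = (0.3600,0.1800)
F = F_att + ΣF_rep = (1.3600,7.6800)
p' = p + 1/20·F = (8.0680,-4.6160)

Fx=1.3600 Fy=7.6800 x'=8.0680 y'=-4.6160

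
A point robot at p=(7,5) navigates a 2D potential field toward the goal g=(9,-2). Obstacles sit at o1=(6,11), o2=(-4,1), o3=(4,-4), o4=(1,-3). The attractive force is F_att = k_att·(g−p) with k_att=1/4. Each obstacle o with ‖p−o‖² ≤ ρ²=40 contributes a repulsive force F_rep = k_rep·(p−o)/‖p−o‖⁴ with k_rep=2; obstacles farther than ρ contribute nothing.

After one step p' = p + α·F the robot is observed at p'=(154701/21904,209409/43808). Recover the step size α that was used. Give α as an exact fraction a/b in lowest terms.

F_att = 1/4·(g−p) = 1/4·(2,-7) = (0.5000,-1.7500)
o1: d²=37 ≤ ρ²=40; F_rep = 2·(1,-6)/37² = (0.0015,-0.0088)
o2: d²=137 > ρ²=40 → inactive
o3: d²=90 > ρ²=40 → inactive
o4: d²=100 > ρ²=40 → inactive
F = F_att + ΣF_rep = (0.5015,-1.7588)
Δp = p'−p = (0.0627,-0.2198); α = Δx/Fx = (1373/21904) / (1373/2738) = 1/8
check: Δy/Fy = (-9631/43808) / (-9631/5476) = 1/8 ✓

α = 1/8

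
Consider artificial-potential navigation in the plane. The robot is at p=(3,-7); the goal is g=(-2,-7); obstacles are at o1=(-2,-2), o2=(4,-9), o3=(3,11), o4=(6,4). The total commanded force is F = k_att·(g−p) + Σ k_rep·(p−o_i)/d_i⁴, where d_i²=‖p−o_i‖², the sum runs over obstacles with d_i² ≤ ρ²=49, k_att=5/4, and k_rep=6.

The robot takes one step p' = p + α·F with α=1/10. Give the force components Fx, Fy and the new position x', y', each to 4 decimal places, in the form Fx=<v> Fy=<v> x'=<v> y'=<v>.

F_att = 5/4·(g−p) = 5/4·(-5,0) = (-6.2500,0.0000)
o1: d²=50 > ρ²=49 → inactive
o2: d²=5 ≤ ρ²=49; F_rep = 6·(-1,2)/5² = (-0.2400,0.4800)
o3: d²=324 > ρ²=49 → inactive
o4: d²=130 > ρ²=49 → inactive
F = F_att + ΣF_rep = (-6.4900,0.4800)
p' = p + 1/10·F = (2.3510,-6.9520)

Fx=-6.4900 Fy=0.4800 x'=2.3510 y'=-6.9520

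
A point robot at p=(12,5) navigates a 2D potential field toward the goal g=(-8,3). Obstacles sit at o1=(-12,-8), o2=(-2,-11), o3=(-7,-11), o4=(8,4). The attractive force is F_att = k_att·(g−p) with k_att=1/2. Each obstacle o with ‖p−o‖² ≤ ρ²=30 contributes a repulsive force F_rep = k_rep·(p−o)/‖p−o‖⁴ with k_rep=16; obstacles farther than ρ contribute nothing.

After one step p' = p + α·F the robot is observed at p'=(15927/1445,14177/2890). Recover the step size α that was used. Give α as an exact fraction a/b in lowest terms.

α = 1/10

F_att = 1/2·(g−p) = 1/2·(-20,-2) = (-10.0000,-1.0000)
o1: d²=745 > ρ²=30 → inactive
o2: d²=452 > ρ²=30 → inactive
o3: d²=617 > ρ²=30 → inactive
o4: d²=17 ≤ ρ²=30; F_rep = 16·(4,1)/17² = (0.2215,0.0554)
F = F_att + ΣF_rep = (-9.7785,-0.9446)
Δp = p'−p = (-0.9779,-0.0945); α = Δx/Fx = (-1413/1445) / (-2826/289) = 1/10
check: Δy/Fy = (-273/2890) / (-273/289) = 1/10 ✓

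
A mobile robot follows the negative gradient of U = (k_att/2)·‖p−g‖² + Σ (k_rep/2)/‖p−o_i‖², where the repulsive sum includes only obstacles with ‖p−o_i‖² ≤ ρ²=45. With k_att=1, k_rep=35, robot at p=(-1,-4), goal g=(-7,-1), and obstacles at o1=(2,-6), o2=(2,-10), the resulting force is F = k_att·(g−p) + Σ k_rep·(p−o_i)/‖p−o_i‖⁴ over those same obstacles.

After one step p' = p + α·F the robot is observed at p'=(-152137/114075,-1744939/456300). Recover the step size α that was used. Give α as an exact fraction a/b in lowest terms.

α = 1/20

F_att = 1·(g−p) = 1·(-6,3) = (-6.0000,3.0000)
o1: d²=13 ≤ ρ²=45; F_rep = 35·(-3,2)/13² = (-0.6213,0.4142)
o2: d²=45 ≤ ρ²=45; F_rep = 35·(-3,6)/45² = (-0.0519,0.1037)
F = F_att + ΣF_rep = (-6.6732,3.5179)
Δp = p'−p = (-0.3337,0.1759); α = Δx/Fx = (-38062/114075) / (-152248/22815) = 1/20
check: Δy/Fy = (80261/456300) / (80261/22815) = 1/20 ✓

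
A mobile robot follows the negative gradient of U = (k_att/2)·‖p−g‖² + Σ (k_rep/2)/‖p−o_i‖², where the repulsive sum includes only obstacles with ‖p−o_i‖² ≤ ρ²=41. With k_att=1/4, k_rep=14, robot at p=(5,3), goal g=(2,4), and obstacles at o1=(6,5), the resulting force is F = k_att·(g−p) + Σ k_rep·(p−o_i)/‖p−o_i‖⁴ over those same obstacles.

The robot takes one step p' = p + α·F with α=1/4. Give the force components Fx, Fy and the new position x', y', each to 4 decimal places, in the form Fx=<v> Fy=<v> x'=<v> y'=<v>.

F_att = 1/4·(g−p) = 1/4·(-3,1) = (-0.7500,0.2500)
o1: d²=5 ≤ ρ²=41; F_rep = 14·(-1,-2)/5² = (-0.5600,-1.1200)
F = F_att + ΣF_rep = (-1.3100,-0.8700)
p' = p + 1/4·F = (4.6725,2.7825)

Fx=-1.3100 Fy=-0.8700 x'=4.6725 y'=2.7825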